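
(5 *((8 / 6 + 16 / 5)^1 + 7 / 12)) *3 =307 / 4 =76.75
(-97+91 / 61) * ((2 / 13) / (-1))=11652 / 793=14.69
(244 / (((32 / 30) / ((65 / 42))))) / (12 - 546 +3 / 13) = -257725 / 388584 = -0.66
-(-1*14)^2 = -196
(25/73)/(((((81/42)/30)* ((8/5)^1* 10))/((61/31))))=53375/81468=0.66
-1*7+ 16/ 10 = -27/ 5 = -5.40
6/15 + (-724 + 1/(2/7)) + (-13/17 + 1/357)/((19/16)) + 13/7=-2868349/3990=-718.88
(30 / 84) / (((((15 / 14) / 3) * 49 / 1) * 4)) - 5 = -979 / 196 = -4.99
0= 0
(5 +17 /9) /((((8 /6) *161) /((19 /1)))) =589 /966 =0.61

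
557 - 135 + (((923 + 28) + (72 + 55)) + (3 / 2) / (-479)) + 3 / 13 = 18683835 / 12454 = 1500.23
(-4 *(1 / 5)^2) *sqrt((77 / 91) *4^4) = -64 *sqrt(143) / 325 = -2.35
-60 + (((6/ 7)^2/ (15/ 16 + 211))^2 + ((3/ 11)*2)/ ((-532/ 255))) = -695446147285107/ 11540483951458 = -60.26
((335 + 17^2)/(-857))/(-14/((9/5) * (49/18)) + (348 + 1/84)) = -52416/24847001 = -0.00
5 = 5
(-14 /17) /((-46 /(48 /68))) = 84 /6647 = 0.01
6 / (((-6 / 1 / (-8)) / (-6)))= -48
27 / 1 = 27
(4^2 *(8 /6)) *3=64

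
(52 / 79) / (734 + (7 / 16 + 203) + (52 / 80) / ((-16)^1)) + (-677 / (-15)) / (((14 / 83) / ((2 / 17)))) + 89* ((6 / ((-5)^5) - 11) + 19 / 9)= -759.80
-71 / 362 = -0.20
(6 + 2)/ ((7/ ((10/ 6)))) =40/ 21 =1.90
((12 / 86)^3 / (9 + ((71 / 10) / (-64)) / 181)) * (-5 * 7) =-125107200 / 11840738989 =-0.01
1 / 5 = 0.20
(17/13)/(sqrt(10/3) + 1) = -51/91 + 17 * sqrt(30)/91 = 0.46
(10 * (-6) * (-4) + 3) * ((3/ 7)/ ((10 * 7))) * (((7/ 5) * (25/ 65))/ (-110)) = -729/ 100100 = -0.01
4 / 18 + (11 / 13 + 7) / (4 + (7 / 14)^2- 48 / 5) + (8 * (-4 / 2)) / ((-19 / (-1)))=-496286 / 237861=-2.09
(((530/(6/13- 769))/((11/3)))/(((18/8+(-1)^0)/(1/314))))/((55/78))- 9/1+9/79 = -133242835986/14994123133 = -8.89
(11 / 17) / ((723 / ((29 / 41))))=319 / 503931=0.00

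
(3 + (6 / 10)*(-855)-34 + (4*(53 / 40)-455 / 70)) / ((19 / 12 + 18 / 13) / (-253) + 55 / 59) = -6347796312 / 10717115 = -592.30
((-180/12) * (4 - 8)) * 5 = 300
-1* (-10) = 10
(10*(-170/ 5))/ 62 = -170/ 31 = -5.48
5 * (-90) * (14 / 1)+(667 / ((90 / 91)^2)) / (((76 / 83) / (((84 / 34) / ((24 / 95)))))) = 433079087 / 440640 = 982.84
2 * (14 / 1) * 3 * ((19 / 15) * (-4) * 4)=-8512 / 5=-1702.40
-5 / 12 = -0.42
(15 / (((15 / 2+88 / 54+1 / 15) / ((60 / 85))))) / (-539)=-48600 / 22751729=-0.00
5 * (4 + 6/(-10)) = 17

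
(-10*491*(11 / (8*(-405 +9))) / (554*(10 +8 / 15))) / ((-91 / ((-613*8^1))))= 7524575 / 47792472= 0.16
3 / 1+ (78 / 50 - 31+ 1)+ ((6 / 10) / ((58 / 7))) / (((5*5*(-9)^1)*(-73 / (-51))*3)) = -25.44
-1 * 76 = -76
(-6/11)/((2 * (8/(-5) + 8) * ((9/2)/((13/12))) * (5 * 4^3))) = -13/405504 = -0.00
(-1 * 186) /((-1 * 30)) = 31 /5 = 6.20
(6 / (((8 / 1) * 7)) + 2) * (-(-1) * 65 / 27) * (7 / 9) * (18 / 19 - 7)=-441025 / 18468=-23.88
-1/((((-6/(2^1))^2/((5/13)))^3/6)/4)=-1000/533871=-0.00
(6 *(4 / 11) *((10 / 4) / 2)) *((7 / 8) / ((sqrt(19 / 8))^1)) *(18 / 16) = 1.74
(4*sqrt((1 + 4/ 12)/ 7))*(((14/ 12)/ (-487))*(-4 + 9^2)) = -308*sqrt(21)/ 4383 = -0.32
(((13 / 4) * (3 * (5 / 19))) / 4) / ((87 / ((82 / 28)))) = 2665 / 123424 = 0.02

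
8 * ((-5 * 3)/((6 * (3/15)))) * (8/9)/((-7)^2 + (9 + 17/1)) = -32/27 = -1.19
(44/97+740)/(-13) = -71824/1261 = -56.96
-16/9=-1.78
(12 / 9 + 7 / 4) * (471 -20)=1390.58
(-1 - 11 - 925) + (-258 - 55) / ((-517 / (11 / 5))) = -219882 / 235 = -935.67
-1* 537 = -537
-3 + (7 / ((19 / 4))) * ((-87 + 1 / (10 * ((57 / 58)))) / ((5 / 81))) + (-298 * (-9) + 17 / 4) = 21972941 / 36100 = 608.67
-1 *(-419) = 419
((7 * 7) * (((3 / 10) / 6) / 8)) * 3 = 0.92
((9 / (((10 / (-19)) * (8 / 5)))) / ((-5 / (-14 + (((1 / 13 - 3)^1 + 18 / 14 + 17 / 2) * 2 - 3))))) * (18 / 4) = -229311 / 7280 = -31.50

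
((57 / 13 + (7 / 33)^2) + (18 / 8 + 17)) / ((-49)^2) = 1340929 / 135963828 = 0.01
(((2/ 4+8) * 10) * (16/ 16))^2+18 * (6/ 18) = 7231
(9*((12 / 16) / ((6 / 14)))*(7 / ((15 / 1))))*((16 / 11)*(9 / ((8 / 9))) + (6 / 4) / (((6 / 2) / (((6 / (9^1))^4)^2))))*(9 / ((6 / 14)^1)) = 2276.17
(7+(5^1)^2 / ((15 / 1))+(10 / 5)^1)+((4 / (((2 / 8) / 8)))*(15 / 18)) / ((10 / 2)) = 32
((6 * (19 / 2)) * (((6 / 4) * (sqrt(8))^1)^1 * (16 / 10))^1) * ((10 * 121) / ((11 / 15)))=451440 * sqrt(2)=638432.57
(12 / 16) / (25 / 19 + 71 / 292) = 1387 / 2883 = 0.48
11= 11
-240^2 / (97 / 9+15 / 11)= -2851200 / 601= -4744.09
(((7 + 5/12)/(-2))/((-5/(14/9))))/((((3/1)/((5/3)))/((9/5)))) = 623/540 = 1.15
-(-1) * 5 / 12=0.42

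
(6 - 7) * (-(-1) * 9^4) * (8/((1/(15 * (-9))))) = 7085880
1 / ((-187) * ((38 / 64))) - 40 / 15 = -28520 / 10659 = -2.68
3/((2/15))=45/2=22.50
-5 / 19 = -0.26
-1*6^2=-36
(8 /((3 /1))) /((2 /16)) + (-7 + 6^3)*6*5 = 18874 /3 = 6291.33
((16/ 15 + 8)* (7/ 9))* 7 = 6664/ 135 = 49.36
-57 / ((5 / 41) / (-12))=28044 / 5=5608.80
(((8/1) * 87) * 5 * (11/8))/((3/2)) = 3190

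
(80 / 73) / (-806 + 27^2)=-80 / 5621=-0.01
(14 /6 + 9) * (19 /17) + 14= 80 /3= 26.67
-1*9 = -9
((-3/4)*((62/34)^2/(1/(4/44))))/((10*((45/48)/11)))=-1922/7225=-0.27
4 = 4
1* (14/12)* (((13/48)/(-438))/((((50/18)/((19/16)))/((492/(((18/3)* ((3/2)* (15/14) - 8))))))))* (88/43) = 5458453/674257200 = 0.01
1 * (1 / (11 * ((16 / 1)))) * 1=1 / 176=0.01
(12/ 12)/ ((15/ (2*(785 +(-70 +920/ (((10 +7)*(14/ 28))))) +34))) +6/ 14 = 200741/ 1785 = 112.46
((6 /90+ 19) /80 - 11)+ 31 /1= 12143 /600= 20.24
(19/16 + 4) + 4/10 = 447/80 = 5.59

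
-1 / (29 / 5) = -5 / 29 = -0.17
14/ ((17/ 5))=70/ 17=4.12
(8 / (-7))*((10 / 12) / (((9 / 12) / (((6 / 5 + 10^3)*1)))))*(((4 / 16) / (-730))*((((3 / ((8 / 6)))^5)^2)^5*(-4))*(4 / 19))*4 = -143332214932469373509362467533705560619263903063167 / 240383196828435141779911941816320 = -596265532797484114.94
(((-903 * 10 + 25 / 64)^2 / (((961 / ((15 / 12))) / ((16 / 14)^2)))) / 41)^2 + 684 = 1658800154691311588329 / 145317817286656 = 11414981.22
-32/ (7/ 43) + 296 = 696/ 7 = 99.43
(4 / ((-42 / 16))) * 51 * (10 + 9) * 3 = -31008 / 7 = -4429.71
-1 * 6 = -6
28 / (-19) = -28 / 19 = -1.47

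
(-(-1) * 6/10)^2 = 9/25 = 0.36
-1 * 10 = -10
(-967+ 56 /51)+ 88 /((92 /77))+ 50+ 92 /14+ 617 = -1795568 /8211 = -218.68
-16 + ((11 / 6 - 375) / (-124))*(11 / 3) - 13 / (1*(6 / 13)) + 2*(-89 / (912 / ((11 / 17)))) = -5994305 / 180234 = -33.26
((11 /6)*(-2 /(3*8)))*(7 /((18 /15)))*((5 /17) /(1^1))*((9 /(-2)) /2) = 1925 /3264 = 0.59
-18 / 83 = -0.22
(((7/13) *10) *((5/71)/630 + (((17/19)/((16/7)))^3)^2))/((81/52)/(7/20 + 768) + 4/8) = 1006300293013157929435/25291358673711101116416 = 0.04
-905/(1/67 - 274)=60635/18357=3.30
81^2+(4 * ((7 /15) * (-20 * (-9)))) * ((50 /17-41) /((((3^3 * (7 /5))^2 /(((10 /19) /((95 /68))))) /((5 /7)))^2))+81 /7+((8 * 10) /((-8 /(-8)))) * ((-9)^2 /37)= 96871558958909368472 /14356220821953633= 6747.71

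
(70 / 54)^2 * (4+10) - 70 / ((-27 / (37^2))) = 2604560 / 729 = 3572.78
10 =10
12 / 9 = 4 / 3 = 1.33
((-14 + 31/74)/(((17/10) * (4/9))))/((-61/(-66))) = -1492425/76738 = -19.45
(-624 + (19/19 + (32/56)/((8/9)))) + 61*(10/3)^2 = 6983/126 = 55.42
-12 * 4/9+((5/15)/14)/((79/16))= -8840/1659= -5.33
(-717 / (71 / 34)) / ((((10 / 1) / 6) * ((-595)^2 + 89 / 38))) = -2779092 / 4775828845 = -0.00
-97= -97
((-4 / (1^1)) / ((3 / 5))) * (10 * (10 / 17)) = -39.22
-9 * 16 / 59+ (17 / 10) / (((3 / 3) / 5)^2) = 4727 / 118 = 40.06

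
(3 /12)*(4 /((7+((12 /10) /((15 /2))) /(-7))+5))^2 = 30625 /1098304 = 0.03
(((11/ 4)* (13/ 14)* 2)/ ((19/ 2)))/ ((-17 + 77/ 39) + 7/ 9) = -16731/ 443422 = -0.04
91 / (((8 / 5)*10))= 5.69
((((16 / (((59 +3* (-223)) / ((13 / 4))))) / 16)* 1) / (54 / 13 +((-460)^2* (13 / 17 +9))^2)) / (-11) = 48841 / 430500208979030065040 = 0.00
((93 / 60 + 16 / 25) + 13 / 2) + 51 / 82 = 38179 / 4100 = 9.31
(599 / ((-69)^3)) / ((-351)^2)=-599 / 40472637309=-0.00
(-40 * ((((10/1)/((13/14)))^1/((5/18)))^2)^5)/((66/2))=-14100811308240086647890247680/1516443410339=-9298606998521533.27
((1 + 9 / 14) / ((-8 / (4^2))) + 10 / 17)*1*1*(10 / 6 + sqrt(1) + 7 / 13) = -13375 / 1547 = -8.65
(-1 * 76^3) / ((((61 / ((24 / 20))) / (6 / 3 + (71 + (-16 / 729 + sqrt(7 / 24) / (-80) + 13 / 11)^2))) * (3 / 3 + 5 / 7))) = -192660718328688197 / 514434888000 + 446568913 * sqrt(42) / 36686925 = -374430.55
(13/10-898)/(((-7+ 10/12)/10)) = 53802/37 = 1454.11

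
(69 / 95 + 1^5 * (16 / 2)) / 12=829 / 1140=0.73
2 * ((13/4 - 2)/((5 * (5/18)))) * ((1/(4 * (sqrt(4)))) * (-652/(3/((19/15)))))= -3097/50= -61.94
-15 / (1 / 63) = -945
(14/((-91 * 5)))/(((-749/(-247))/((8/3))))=-304/11235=-0.03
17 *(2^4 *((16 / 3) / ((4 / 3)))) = 1088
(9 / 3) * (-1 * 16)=-48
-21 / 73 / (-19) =21 / 1387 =0.02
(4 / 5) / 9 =4 / 45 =0.09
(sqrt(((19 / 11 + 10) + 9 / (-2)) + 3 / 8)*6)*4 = 6*sqrt(14718) / 11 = 66.17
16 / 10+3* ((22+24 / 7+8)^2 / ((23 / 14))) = 1643968 / 805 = 2042.20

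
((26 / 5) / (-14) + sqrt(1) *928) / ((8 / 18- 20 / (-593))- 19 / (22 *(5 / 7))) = -3812080338 / 3003707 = -1269.13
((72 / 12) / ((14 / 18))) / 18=3 / 7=0.43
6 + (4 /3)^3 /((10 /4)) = 938 /135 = 6.95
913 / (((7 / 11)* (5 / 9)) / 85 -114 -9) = -18513 / 2494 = -7.42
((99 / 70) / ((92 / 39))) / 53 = 3861 / 341320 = 0.01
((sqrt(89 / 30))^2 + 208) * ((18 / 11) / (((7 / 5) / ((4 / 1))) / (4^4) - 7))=-19442688 / 394163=-49.33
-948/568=-237/142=-1.67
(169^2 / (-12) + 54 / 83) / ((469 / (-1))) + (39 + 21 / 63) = 20743459 / 467124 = 44.41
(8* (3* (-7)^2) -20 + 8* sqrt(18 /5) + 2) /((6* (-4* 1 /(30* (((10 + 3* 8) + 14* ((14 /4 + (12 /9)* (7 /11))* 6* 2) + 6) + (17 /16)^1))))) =-393149685 /352 -407409* sqrt(10) /88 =-1131542.75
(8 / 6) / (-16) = -1 / 12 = -0.08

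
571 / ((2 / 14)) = 3997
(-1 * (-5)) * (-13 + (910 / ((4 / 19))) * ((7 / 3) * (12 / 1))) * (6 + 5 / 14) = 53852565 / 14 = 3846611.79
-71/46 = -1.54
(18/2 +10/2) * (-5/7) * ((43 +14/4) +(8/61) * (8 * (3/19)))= -540855/1159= -466.66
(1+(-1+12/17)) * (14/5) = 168/85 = 1.98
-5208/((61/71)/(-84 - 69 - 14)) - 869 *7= 61380193/61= 1006232.67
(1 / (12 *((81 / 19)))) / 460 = 19 / 447120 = 0.00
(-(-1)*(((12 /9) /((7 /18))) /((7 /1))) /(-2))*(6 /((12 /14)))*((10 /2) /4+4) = -9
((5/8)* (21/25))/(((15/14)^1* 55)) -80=-439951/5500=-79.99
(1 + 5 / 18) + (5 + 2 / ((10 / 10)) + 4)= 12.28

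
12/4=3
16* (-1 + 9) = 128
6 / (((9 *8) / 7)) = 0.58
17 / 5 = 3.40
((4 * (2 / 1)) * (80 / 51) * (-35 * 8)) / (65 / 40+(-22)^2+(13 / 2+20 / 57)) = -27238400 / 3817673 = -7.13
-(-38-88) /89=126 /89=1.42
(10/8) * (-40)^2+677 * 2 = 3354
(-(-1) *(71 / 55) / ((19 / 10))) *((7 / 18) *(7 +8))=2485 / 627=3.96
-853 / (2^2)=-853 / 4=-213.25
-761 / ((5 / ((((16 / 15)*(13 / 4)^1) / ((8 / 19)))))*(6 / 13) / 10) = -27150.79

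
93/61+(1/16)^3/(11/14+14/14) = 4762027/3123200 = 1.52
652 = 652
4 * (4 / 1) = 16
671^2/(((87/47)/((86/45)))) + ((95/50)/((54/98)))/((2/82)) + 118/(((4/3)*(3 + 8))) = 464995.94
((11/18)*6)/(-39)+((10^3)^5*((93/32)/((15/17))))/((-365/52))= -4007835000000000803/8541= -469246575342465.85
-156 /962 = -6 /37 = -0.16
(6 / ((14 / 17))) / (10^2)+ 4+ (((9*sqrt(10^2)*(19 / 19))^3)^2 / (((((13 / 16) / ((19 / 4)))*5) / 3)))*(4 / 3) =22618128960037063 / 9100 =2485508676927.15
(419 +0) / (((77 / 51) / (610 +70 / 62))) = 404835705 / 2387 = 169600.21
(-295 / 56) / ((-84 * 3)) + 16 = 226087 / 14112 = 16.02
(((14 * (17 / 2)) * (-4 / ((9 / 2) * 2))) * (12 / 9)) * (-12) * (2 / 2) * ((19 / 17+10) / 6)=1568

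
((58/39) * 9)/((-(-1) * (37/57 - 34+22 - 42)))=-9918/39533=-0.25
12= 12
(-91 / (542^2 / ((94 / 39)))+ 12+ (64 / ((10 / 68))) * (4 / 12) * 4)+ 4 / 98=63944410567 / 107958270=592.31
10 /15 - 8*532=-12766 /3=-4255.33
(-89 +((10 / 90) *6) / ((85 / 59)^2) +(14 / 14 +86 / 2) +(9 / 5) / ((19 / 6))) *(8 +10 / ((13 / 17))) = -4977417418 / 5353725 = -929.71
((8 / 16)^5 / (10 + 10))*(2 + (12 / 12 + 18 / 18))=1 / 160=0.01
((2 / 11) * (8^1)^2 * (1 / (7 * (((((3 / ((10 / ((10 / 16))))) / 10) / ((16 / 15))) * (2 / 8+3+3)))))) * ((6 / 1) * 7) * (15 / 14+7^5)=61685891072 / 5775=10681539.58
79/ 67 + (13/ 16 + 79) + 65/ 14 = 642601/ 7504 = 85.63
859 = 859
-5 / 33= -0.15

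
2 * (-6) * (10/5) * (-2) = 48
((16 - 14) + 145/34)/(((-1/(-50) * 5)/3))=3195/17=187.94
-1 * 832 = -832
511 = 511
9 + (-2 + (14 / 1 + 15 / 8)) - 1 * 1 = 175 / 8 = 21.88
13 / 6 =2.17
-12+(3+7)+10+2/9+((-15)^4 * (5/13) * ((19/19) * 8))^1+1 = 18226079/117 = 155778.45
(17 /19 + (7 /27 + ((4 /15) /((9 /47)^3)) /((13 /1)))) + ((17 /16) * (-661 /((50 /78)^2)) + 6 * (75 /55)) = -100830573044683 /59420790000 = -1696.89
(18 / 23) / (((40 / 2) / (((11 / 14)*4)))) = 99 / 805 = 0.12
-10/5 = -2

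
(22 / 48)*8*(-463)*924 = -1568644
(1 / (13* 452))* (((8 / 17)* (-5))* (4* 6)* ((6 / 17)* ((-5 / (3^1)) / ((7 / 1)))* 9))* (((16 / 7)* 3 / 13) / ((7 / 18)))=18662400 / 1893028319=0.01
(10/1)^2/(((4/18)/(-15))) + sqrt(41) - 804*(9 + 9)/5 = -48222/5 + sqrt(41) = -9638.00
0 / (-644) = 0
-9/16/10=-9/160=-0.06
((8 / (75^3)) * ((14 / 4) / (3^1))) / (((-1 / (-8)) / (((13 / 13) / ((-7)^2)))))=32 / 8859375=0.00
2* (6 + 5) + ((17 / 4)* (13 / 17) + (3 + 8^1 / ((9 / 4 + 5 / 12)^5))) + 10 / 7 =852645 / 28672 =29.74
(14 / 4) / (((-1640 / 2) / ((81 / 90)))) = -0.00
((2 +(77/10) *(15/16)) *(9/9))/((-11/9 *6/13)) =-11505/704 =-16.34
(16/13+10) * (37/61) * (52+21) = 394346/793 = 497.28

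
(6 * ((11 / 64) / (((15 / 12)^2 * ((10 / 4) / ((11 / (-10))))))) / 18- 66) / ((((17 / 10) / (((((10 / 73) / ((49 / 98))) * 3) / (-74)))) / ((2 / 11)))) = 90022 / 1147925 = 0.08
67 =67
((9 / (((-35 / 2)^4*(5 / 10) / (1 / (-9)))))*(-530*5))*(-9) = -30528 / 60025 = -0.51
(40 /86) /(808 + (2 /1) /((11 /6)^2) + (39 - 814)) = 484 /34959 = 0.01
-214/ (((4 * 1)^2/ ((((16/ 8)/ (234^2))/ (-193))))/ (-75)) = -2675/ 14090544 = -0.00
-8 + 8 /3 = -5.33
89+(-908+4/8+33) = -1571/2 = -785.50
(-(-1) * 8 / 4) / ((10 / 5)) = 1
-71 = -71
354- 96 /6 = 338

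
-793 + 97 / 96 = -76031 / 96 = -791.99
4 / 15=0.27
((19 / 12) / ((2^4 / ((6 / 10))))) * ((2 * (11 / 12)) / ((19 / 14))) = 77 / 960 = 0.08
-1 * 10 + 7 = -3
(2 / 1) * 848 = 1696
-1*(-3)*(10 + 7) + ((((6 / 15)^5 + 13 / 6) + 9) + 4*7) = 1690817 / 18750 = 90.18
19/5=3.80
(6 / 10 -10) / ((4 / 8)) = -94 / 5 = -18.80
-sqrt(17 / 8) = -sqrt(34) / 4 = -1.46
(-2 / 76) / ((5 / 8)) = -0.04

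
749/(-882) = -107/126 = -0.85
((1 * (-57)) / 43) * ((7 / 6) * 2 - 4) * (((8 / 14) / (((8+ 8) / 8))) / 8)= 95 / 1204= 0.08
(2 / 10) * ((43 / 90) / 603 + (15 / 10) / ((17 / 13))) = 529498 / 2306475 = 0.23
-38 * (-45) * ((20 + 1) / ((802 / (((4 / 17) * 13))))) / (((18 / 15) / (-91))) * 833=-8651683.17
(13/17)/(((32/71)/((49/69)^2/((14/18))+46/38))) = 4311333/1366936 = 3.15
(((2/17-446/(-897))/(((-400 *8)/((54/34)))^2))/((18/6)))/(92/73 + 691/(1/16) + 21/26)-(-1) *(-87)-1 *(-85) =-252975688616702497/126487844308640000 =-2.00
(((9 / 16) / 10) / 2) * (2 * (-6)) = -27 / 80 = -0.34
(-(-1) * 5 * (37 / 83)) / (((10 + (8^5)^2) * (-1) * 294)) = -185 / 26201448233268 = -0.00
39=39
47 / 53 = 0.89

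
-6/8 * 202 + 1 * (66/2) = -237/2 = -118.50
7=7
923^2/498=1710.70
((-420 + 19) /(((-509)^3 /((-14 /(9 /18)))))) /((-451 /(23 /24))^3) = 34152769 /41807741435564125824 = 0.00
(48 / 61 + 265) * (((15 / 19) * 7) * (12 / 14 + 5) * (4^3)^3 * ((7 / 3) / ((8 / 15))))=11435534745600 / 1159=9866725406.04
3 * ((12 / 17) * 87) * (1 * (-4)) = -12528 / 17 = -736.94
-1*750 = -750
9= 9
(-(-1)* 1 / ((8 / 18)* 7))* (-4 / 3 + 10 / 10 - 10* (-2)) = 177 / 28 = 6.32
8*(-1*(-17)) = 136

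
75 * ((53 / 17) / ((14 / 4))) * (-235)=-1868250 / 119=-15699.58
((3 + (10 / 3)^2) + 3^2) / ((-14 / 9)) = -104 / 7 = -14.86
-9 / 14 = -0.64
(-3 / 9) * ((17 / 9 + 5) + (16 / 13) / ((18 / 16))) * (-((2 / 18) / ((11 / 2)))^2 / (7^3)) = 3736 / 1179971793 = 0.00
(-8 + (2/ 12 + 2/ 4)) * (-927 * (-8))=-54384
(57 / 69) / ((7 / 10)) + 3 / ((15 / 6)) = 2.38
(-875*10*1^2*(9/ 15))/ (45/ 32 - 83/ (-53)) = -8904000/ 5041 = -1766.32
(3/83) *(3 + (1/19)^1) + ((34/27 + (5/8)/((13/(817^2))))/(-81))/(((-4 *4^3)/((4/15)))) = 0.52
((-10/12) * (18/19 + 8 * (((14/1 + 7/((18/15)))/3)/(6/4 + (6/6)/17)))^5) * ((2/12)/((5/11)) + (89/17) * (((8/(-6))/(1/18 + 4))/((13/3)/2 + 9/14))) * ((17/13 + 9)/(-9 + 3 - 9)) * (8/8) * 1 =-4392501664230825483469084049294224/604390266559060855681083795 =-7267657.85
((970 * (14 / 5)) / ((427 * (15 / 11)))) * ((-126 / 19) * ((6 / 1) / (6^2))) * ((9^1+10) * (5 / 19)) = -29876 / 1159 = -25.78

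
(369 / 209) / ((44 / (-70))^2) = 4.47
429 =429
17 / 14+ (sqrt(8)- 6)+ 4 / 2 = -39 / 14+ 2 * sqrt(2) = 0.04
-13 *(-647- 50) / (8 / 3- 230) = -27183 / 682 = -39.86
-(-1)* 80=80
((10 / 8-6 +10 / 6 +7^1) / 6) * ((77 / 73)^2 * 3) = 278663 / 127896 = 2.18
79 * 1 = 79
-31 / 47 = -0.66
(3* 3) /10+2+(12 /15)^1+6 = 97 /10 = 9.70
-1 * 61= -61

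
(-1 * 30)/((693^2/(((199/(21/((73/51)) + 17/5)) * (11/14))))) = -363175/671941116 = -0.00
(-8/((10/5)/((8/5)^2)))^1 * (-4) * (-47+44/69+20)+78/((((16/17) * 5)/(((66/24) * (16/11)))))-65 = -3720827/3450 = -1078.50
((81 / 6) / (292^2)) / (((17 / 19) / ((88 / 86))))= 5643 / 31163992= 0.00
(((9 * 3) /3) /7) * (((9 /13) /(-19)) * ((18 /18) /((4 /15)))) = -1215 /6916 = -0.18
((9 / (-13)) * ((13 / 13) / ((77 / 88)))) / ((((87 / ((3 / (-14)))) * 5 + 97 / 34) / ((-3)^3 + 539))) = 1253376 / 6271993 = 0.20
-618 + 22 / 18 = -5551 / 9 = -616.78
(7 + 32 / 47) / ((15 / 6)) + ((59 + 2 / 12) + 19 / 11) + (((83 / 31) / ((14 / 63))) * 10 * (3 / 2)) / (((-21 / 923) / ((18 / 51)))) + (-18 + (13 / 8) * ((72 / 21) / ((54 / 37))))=-236338963138 / 85824585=-2753.74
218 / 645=0.34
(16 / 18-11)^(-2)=81 / 8281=0.01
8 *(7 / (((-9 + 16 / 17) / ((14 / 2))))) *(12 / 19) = -79968 / 2603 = -30.72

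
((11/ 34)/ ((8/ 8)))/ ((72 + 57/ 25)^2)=6875/ 117247266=0.00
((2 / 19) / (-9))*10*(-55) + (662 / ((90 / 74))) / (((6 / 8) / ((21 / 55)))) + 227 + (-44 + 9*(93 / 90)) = 14917477 / 31350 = 475.84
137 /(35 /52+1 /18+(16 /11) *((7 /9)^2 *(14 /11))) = 69822324 /942101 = 74.11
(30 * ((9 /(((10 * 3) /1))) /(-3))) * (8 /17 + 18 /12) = -5.91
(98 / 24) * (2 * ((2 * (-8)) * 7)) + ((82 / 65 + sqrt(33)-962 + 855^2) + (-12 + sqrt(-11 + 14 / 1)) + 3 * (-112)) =sqrt(3) + sqrt(33) + 142116311 / 195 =728809.07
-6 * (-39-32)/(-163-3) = -213/83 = -2.57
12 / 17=0.71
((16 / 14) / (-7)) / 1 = -8 / 49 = -0.16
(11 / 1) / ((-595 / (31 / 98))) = -341 / 58310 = -0.01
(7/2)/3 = 7/6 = 1.17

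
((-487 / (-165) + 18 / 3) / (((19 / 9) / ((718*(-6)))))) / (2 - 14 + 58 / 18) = 171798732 / 82555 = 2081.02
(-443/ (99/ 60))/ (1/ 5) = -44300/ 33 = -1342.42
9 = 9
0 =0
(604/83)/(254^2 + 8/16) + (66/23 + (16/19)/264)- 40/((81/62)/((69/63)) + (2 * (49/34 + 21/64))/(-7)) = -55.32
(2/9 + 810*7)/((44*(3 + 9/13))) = 82927/2376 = 34.90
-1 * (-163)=163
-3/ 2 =-1.50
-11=-11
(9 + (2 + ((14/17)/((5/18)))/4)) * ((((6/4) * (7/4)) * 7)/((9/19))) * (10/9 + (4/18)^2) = 21834743/41310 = 528.56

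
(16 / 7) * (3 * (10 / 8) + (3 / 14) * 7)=12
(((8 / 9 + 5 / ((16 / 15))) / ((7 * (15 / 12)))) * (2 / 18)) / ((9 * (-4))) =-803 / 408240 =-0.00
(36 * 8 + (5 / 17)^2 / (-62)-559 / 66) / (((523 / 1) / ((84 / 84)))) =82641883 / 154623381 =0.53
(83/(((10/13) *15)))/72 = 1079/10800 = 0.10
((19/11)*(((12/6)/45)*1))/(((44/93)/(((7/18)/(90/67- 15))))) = -0.00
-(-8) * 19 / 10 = 76 / 5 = 15.20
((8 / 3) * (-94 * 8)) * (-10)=60160 / 3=20053.33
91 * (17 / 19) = 1547 / 19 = 81.42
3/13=0.23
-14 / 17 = -0.82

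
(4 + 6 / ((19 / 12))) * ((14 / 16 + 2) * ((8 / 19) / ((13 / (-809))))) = -2753836 / 4693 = -586.80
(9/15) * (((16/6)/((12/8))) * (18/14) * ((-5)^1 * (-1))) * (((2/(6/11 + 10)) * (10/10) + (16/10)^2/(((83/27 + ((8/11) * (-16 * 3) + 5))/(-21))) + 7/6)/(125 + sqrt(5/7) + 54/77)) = 1907895520432/10409606937875-2168287088 * sqrt(35)/10409606937875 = 0.18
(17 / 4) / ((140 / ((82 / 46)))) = 697 / 12880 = 0.05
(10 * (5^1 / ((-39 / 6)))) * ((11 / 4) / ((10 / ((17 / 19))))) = -1.89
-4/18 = -0.22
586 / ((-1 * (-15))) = 586 / 15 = 39.07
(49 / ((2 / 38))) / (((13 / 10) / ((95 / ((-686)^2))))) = 9025 / 62426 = 0.14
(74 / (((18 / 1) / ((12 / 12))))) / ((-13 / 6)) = -1.90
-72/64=-1.12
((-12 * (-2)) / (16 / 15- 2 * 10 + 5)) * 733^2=-193424040 / 209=-925473.88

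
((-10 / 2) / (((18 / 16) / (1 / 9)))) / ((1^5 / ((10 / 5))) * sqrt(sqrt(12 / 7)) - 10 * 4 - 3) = 40 / (81 * (-sqrt(2) * 3^(1 / 4) * 7^(3 / 4) / 14+ 43)) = 0.01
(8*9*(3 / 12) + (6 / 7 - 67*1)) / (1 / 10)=-3370 / 7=-481.43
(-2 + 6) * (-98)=-392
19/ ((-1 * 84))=-19/ 84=-0.23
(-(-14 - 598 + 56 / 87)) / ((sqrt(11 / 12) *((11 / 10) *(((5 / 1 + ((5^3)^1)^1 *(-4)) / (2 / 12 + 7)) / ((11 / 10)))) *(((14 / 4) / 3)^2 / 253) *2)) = -105205864 *sqrt(33) / 703395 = -859.21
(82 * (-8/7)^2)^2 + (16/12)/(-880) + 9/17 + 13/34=309040196293/26939220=11471.76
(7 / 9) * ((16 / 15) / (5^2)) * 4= 448 / 3375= 0.13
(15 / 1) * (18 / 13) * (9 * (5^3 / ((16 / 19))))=27746.39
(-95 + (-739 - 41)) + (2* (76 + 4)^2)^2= 163839125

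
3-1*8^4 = -4093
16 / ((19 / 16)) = 256 / 19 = 13.47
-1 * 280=-280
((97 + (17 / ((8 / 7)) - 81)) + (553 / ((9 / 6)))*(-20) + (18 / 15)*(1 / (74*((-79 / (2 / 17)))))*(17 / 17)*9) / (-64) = 114.73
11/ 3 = 3.67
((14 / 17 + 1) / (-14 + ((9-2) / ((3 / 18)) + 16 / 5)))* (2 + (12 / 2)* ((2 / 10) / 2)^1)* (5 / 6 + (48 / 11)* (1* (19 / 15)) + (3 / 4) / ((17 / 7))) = 2319761 / 2288880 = 1.01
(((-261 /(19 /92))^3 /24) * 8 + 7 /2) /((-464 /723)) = 6673167715495497 /6365152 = 1048390944.24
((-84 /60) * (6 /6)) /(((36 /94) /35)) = -127.94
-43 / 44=-0.98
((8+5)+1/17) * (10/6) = 370/17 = 21.76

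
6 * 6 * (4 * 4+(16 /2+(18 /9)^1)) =936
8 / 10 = 4 / 5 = 0.80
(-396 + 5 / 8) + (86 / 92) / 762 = -27717283 / 70104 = -395.37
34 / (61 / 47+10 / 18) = 7191 / 392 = 18.34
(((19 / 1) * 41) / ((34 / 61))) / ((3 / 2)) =47519 / 51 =931.75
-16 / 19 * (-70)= 1120 / 19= 58.95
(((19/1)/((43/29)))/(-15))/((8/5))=-551/1032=-0.53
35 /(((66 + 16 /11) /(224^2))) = 1379840 /53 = 26034.72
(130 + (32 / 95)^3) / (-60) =-55745759 / 25721250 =-2.17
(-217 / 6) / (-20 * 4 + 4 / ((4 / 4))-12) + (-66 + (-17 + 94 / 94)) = -43079 / 528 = -81.59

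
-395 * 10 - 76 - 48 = -4074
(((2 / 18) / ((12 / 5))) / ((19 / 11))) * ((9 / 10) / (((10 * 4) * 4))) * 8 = 11 / 9120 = 0.00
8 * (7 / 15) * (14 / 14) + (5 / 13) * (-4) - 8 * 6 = -8932 / 195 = -45.81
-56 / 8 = -7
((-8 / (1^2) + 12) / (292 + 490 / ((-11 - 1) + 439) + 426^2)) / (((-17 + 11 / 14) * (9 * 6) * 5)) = -854 / 169894623555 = -0.00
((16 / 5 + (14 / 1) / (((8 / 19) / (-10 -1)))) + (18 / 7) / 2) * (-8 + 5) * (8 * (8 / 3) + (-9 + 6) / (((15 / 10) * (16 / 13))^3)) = 1620267913 / 71680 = 22604.18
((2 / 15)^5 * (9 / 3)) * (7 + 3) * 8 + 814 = 41209262 / 50625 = 814.01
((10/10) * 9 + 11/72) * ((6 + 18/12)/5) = 659/48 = 13.73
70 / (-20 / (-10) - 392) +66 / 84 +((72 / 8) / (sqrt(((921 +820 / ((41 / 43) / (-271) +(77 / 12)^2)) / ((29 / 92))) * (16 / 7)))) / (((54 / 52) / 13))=331 / 546 +169 * sqrt(20967156035686944344541) / 17940834991908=1.97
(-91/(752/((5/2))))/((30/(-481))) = 43771/9024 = 4.85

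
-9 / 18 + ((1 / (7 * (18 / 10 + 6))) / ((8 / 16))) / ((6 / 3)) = -263 / 546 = -0.48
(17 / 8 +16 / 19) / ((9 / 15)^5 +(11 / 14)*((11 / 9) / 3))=266371875 / 35718404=7.46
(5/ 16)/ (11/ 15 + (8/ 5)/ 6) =5/ 16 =0.31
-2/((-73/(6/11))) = 0.01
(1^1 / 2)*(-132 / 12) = -11 / 2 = -5.50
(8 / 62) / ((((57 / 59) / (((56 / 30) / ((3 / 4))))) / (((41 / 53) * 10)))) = 2167424 / 842859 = 2.57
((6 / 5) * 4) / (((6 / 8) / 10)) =64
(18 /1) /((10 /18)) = 162 /5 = 32.40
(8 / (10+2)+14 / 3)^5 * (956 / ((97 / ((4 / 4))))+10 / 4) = 418906112 / 7857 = 53316.29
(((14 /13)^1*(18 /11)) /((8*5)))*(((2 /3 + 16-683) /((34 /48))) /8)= -125937 /24310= -5.18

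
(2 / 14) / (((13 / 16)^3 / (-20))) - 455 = -7079365 / 15379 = -460.33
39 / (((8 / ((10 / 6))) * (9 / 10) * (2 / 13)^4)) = 9282325 / 576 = 16115.15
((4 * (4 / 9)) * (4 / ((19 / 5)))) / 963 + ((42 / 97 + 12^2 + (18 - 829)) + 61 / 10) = -105497941069 / 159732810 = -660.47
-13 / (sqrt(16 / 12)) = -13 * sqrt(3) / 2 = -11.26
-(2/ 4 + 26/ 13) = -5/ 2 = -2.50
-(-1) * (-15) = -15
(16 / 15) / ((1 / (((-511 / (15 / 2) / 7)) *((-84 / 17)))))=51.30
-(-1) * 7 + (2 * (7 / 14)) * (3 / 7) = 52 / 7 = 7.43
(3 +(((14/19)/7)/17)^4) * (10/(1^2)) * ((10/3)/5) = 653072414780/32653620723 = 20.00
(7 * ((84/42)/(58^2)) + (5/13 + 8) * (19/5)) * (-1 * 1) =-3483877/109330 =-31.87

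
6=6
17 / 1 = 17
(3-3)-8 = -8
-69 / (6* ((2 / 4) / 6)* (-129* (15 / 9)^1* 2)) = 69 / 215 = 0.32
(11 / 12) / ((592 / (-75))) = -275 / 2368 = -0.12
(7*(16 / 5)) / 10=56 / 25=2.24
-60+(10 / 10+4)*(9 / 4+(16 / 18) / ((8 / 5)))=-1655 / 36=-45.97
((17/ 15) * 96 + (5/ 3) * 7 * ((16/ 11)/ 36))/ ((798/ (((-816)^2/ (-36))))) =-1500654464/ 592515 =-2532.69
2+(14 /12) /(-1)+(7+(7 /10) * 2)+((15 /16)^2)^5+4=226902813972911 /16492674416640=13.76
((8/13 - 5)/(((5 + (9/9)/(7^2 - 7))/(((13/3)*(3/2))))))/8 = -1197/1688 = -0.71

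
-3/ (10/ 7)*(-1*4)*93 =3906/ 5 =781.20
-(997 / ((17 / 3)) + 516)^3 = -1627624771947 / 4913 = -331289389.77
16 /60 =4 /15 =0.27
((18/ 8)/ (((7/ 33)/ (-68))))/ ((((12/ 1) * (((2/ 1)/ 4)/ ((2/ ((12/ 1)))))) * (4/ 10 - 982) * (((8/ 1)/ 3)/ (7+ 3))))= 14025/ 183232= 0.08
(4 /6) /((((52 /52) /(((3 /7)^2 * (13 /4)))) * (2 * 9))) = 0.02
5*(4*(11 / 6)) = 110 / 3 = 36.67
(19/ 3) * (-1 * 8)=-152/ 3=-50.67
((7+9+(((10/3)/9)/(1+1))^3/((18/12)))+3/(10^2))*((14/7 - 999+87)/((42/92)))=-31961.57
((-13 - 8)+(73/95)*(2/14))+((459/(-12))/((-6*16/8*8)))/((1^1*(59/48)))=-6455279/313880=-20.57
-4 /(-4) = 1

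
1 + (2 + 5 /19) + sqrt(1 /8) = sqrt(2) /4 + 62 /19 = 3.62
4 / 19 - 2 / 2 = -15 / 19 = -0.79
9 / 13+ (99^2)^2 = 1248774822 / 13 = 96059601.69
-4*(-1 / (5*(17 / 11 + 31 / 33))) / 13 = 0.02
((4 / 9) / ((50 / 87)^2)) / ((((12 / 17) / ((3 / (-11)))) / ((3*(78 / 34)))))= -98397 / 27500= -3.58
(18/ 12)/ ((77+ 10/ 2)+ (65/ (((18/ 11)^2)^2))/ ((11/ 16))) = 19683/ 1249034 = 0.02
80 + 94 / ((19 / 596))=57544 / 19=3028.63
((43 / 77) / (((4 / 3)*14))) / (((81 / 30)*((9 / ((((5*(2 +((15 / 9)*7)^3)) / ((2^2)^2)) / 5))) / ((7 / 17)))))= 9229735 / 183218112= 0.05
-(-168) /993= 56 /331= 0.17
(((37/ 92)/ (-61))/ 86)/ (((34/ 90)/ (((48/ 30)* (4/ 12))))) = -111/ 1025593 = -0.00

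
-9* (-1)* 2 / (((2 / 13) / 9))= 1053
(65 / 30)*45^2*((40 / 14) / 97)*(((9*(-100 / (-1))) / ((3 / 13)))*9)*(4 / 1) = 12320100000 / 679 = 18144477.17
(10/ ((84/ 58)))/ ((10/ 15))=145/ 14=10.36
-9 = -9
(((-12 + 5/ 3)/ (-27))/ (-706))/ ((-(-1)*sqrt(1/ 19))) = -0.00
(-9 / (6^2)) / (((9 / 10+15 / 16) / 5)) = -100 / 147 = -0.68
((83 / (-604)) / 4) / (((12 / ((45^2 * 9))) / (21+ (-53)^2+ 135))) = -1495027125 / 9664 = -154700.65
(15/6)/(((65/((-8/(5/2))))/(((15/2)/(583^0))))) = -12/13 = -0.92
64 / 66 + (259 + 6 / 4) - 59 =13363 / 66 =202.47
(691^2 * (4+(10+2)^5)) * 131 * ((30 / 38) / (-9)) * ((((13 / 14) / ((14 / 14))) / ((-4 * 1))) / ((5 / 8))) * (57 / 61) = 28905861283364 / 61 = 473866578415.80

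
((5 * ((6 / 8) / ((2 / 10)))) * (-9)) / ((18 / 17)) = -159.38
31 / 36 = 0.86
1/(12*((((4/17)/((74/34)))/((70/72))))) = 1295/1728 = 0.75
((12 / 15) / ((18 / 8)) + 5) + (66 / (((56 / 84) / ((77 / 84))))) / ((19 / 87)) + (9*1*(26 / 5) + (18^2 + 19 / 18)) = 792.75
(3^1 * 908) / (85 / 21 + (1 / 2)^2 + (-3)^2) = 228816 / 1117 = 204.85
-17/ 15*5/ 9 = -17/ 27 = -0.63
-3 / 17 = -0.18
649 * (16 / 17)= 10384 / 17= 610.82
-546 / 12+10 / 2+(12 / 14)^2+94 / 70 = -18827 / 490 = -38.42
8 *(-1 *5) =-40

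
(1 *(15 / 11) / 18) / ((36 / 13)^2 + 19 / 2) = 845 / 191499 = 0.00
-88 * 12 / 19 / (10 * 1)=-528 / 95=-5.56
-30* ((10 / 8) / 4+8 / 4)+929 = 6877 / 8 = 859.62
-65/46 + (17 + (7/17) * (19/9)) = 16.46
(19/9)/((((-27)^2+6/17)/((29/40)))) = 9367/4463640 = 0.00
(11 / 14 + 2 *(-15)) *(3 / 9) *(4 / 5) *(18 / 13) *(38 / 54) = -7.59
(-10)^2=100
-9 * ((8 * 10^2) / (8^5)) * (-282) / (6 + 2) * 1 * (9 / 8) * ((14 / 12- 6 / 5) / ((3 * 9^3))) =-235 / 1769472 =-0.00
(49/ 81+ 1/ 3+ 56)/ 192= 1153/ 3888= 0.30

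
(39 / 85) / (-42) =-13 / 1190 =-0.01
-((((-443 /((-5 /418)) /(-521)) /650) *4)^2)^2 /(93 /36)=-225746622158564044065792 /15926709118732683349609375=-0.01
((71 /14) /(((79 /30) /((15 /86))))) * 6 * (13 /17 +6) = 13.63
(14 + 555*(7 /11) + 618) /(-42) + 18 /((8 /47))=76039 /924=82.29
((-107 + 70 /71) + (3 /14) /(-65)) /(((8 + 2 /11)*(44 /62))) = -23593697 /1292200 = -18.26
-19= -19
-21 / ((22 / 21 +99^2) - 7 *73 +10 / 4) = -882 / 390329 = -0.00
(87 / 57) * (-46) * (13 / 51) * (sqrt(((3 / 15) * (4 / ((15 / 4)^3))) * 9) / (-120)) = 34684 * sqrt(3) / 1090125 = 0.06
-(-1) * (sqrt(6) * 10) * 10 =100 * sqrt(6) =244.95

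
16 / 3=5.33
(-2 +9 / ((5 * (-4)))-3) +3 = -49 / 20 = -2.45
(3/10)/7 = 3/70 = 0.04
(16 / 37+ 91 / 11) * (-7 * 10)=-248010 / 407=-609.36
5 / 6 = 0.83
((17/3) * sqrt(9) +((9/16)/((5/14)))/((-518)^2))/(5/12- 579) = -78197307/2661390760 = -0.03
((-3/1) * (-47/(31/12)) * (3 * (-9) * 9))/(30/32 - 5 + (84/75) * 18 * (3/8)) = -164462400/43369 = -3792.16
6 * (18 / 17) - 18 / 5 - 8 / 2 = -1.25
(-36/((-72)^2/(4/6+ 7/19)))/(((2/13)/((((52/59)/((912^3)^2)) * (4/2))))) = -169/1180718550041669664768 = -0.00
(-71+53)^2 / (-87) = -108 / 29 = -3.72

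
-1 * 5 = -5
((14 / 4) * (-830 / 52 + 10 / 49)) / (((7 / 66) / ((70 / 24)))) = -1516.66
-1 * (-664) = 664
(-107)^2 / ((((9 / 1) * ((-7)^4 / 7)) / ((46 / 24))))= 263327 / 37044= 7.11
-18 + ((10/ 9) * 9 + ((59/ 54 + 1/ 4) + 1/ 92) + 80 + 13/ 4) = 190283/ 2484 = 76.60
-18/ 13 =-1.38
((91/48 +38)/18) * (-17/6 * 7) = -227885/5184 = -43.96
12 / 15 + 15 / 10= 23 / 10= 2.30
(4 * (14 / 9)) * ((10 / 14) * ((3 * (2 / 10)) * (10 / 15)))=16 / 9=1.78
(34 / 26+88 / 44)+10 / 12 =323 / 78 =4.14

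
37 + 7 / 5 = 38.40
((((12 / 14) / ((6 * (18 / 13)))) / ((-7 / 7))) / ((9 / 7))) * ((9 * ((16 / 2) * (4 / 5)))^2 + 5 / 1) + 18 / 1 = -248.64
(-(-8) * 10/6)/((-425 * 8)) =-1/255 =-0.00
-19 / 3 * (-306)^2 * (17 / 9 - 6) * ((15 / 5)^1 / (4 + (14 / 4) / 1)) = 4876008 / 5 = 975201.60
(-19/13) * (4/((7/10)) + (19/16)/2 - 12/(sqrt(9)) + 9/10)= -68267/14560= -4.69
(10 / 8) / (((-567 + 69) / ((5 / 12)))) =-25 / 23904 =-0.00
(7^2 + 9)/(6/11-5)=-638/49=-13.02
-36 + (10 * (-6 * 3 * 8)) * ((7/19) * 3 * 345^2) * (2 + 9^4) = -23622310908684/19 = -1243279521509.68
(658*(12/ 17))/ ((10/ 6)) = 23688/ 85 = 278.68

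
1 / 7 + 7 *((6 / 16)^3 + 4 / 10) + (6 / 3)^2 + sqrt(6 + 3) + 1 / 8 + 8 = 330391 / 17920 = 18.44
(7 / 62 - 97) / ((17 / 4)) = -12014 / 527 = -22.80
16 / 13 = 1.23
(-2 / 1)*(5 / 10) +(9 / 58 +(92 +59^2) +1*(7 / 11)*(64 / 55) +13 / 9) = 1128812351 / 315810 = 3574.34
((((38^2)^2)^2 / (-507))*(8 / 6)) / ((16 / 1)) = -1086948034624 / 1521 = -714627241.70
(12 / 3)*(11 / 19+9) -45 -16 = -431 / 19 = -22.68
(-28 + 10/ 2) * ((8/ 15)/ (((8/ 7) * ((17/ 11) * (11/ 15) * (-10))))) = 161/ 170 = 0.95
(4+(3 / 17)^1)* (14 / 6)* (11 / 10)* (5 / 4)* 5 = 27335 / 408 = 67.00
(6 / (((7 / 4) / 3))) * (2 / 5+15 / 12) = 594 / 35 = 16.97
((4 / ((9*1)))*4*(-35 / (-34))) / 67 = 280 / 10251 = 0.03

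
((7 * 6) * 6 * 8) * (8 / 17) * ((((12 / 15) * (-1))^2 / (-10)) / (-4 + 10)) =-21504 / 2125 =-10.12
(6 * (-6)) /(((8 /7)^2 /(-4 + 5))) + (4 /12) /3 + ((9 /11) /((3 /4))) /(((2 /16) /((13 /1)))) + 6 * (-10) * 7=-529051 /1584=-334.00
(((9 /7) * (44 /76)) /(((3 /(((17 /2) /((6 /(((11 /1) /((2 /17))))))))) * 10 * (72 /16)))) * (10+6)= 69938 /5985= 11.69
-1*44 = -44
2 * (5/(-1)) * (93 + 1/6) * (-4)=11180/3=3726.67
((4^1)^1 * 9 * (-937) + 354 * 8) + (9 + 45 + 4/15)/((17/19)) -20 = -7869134/255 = -30859.35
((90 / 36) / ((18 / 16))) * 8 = 17.78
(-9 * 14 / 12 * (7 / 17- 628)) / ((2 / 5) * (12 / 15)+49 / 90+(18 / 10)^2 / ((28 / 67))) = 705754350 / 922913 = 764.70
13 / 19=0.68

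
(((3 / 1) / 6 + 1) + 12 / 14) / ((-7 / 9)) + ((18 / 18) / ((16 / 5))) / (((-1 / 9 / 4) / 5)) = -11619 / 196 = -59.28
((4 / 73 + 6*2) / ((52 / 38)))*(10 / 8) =10450 / 949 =11.01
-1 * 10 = -10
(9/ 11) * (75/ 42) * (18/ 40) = 0.66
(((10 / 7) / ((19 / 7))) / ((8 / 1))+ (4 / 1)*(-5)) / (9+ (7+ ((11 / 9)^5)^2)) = -5282478367515 / 6211174101292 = -0.85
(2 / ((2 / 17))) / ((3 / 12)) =68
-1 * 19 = -19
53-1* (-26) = 79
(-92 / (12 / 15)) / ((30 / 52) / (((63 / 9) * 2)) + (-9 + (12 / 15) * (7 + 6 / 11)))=2302300 / 58507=39.35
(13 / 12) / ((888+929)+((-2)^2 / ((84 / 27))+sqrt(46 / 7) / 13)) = 24467989 / 41067502461- 1183*sqrt(322) / 328540019688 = 0.00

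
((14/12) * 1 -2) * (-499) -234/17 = 41011/102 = 402.07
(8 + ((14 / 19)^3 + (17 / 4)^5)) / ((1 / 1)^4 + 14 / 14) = 9797797947 / 14047232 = 697.49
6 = 6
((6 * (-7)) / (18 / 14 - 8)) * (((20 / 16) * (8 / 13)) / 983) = 2940 / 600613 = 0.00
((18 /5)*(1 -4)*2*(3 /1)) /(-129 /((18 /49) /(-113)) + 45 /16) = -15552 /9524315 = -0.00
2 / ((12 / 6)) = 1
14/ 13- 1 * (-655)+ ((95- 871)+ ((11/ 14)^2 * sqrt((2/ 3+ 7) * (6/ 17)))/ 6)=-119.75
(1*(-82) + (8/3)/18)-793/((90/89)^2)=-6944353/8100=-857.33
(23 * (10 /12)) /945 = 23 /1134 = 0.02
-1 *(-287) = 287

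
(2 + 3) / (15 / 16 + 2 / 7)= 560 / 137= 4.09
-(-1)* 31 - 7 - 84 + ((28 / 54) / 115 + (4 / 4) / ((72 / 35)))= -1478213 / 24840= -59.51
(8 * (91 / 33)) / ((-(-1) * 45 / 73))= 53144 / 1485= 35.79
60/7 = 8.57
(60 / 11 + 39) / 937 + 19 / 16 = 203657 / 164912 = 1.23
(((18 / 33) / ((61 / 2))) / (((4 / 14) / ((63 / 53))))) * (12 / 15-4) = -42336 / 177815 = -0.24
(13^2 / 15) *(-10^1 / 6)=-169 / 9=-18.78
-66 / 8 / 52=-33 / 208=-0.16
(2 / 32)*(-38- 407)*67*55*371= -608375075 / 16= -38023442.19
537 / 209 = 2.57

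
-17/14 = -1.21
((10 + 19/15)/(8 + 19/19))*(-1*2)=-338/135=-2.50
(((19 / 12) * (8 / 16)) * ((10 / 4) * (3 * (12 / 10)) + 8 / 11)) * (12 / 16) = 2033 / 352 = 5.78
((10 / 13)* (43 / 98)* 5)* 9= 9675 / 637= 15.19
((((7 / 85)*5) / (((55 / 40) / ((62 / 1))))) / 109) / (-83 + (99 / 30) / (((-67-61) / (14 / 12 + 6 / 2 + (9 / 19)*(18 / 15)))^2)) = -61606723584000 / 30017254164763987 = -0.00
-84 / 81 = -28 / 27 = -1.04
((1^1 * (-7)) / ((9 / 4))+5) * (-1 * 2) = -34 / 9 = -3.78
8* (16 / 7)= 128 / 7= 18.29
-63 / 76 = -0.83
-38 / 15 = -2.53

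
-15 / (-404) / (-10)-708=-572067 / 808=-708.00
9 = 9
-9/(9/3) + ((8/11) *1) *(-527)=-4249/11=-386.27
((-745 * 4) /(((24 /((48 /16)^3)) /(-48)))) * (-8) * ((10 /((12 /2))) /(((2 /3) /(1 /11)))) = -3218400 /11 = -292581.82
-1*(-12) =12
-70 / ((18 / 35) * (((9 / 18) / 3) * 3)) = -2450 / 9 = -272.22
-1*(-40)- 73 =-33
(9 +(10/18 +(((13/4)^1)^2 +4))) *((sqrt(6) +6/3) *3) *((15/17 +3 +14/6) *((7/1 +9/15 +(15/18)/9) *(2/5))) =2286654457/826200 +2286654457 *sqrt(6)/1652400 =6157.37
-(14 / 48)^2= -49 / 576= -0.09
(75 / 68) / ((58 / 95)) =1.81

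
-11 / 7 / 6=-11 / 42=-0.26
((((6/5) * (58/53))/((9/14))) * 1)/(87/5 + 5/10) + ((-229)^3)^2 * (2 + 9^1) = 45149789982056826839/28461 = 1586373984823331.11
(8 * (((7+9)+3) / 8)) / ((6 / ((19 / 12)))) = 361 / 72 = 5.01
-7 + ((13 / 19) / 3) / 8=-3179 / 456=-6.97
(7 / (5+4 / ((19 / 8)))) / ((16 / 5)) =665 / 2032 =0.33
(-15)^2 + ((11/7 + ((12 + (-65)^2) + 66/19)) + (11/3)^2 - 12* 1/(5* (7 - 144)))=3673769374/819945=4480.51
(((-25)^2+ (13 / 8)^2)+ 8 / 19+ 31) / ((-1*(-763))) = 801419 / 927808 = 0.86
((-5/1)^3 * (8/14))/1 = -500/7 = -71.43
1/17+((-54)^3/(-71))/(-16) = -334469/2414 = -138.55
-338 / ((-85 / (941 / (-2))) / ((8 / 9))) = -1272232 / 765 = -1663.05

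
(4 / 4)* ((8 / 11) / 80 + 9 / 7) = 997 / 770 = 1.29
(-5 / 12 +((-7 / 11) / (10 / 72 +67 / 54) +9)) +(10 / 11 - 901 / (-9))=6439831 / 59004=109.14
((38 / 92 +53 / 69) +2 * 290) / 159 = 3.66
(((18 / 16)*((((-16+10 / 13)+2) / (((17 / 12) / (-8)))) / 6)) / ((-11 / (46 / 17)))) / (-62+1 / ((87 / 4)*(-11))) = 6195096 / 111466433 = 0.06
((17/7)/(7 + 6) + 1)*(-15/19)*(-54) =87480/1729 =50.60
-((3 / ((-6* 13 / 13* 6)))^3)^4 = -1 / 8916100448256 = -0.00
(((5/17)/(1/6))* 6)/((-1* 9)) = -20/17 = -1.18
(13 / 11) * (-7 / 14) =-13 / 22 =-0.59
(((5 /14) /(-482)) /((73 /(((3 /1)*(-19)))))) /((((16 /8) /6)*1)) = 855 /492604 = 0.00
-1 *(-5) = 5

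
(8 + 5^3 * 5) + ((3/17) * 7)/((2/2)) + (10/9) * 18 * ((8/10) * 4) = 11870/17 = 698.24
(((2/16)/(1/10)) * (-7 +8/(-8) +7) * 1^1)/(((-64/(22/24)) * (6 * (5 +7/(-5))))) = 275/331776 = 0.00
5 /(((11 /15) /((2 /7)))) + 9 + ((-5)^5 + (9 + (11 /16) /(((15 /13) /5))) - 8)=-11494829 /3696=-3110.07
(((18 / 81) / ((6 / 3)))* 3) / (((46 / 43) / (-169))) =-7267 / 138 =-52.66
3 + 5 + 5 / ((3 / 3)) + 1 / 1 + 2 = 16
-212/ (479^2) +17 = 3900285/ 229441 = 17.00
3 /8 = 0.38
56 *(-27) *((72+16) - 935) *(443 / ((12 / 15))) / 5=141833538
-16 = -16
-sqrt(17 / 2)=-sqrt(34) / 2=-2.92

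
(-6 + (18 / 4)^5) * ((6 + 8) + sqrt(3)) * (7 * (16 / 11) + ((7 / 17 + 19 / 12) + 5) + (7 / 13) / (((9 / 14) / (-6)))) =6954484263 * sqrt(3) / 311168 + 48681389841 / 155584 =351605.24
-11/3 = -3.67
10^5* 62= 6200000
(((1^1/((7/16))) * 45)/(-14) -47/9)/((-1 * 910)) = 5543/401310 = 0.01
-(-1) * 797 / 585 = 797 / 585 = 1.36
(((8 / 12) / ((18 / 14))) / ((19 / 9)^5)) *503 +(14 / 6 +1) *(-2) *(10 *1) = -449017238 / 7428297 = -60.45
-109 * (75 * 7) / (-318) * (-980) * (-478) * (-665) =-2971051422500 / 53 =-56057574009.43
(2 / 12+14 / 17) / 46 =101 / 4692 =0.02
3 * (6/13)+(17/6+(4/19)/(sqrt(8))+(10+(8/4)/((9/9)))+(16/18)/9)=sqrt(2)/19+34363/2106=16.39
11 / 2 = 5.50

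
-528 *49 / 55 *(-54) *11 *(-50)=-13970880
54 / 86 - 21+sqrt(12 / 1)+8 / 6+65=2 * sqrt(3)+5929 / 129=49.43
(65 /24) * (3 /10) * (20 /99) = 65 /396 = 0.16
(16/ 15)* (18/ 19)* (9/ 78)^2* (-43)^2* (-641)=-256005144/ 16055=-15945.51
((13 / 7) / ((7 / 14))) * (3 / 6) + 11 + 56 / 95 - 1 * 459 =-296293 / 665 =-445.55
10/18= 5/9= 0.56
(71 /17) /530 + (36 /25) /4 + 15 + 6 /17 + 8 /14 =5137761 /315350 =16.29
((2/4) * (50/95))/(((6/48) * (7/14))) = 80/19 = 4.21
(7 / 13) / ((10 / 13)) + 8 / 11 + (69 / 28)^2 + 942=40942439 / 43120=949.50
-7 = -7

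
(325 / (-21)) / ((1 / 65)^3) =-89253125 / 21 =-4250148.81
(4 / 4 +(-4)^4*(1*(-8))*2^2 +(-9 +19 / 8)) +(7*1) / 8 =-32787 / 4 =-8196.75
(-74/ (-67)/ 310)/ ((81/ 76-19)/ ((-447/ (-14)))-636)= -628482/ 112289235245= -0.00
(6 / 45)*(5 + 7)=8 / 5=1.60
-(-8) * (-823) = -6584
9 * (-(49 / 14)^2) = -441 / 4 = -110.25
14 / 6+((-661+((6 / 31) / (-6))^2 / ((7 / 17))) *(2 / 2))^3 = -263745422906802892919 / 913241287749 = -288801466.21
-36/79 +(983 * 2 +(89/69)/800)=8571352631/4360800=1965.55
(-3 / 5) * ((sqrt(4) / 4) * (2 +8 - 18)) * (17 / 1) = 204 / 5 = 40.80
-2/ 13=-0.15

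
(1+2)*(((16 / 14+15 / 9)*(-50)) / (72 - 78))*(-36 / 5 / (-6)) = 590 / 7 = 84.29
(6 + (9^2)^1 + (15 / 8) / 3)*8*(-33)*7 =-161931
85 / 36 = 2.36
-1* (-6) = 6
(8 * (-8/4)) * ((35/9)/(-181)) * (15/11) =2800/5973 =0.47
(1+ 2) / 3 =1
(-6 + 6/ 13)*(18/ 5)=-1296/ 65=-19.94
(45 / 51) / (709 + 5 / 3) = 45 / 36244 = 0.00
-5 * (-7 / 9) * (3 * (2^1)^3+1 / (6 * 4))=20195 / 216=93.50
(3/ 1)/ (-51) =-1/ 17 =-0.06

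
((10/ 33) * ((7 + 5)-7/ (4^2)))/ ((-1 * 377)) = -925/ 99528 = -0.01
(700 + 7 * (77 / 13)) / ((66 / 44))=6426 / 13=494.31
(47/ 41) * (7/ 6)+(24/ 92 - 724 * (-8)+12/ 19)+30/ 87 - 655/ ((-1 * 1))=6449.57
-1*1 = -1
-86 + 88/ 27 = -2234/ 27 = -82.74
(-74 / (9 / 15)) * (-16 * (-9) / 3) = -5920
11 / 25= 0.44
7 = 7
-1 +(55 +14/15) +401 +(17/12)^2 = 329717/720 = 457.94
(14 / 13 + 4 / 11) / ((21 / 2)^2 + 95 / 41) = 33784 / 2639923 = 0.01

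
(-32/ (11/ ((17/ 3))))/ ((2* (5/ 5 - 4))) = 272/ 99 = 2.75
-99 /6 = -33 /2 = -16.50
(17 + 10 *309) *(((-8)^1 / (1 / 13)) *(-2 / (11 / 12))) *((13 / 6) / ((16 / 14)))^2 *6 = 334477871 / 22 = 15203539.59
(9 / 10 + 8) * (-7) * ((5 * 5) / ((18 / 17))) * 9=-52955 / 4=-13238.75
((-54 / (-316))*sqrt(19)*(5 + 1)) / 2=81*sqrt(19) / 158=2.23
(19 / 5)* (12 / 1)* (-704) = -160512 / 5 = -32102.40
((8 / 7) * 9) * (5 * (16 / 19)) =5760 / 133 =43.31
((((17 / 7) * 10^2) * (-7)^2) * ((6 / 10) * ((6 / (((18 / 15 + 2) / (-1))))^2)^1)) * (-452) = -45383625 / 4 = -11345906.25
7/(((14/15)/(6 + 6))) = 90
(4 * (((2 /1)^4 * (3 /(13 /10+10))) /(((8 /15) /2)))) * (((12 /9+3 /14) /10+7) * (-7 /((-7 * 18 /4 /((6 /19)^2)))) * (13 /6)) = 6250400 /285551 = 21.89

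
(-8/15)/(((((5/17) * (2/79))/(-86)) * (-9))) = -461992/675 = -684.43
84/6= 14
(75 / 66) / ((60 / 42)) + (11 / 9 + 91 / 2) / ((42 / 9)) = 10.81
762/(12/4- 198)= -254/65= -3.91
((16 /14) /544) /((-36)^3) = -1 /22208256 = -0.00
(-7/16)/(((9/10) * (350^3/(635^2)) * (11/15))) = -16129/2587200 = -0.01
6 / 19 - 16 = -15.68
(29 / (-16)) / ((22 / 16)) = -29 / 22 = -1.32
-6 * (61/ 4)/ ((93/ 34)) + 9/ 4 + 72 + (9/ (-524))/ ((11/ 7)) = 3644033/ 89342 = 40.79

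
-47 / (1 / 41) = -1927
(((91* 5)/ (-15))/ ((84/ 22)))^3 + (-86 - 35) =-3629879/ 5832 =-622.41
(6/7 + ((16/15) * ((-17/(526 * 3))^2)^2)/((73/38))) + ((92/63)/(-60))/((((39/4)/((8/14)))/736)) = -52093164699294436/270309658806029115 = -0.19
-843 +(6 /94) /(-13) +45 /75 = -2573547 /3055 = -842.40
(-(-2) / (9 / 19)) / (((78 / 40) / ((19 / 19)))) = 760 / 351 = 2.17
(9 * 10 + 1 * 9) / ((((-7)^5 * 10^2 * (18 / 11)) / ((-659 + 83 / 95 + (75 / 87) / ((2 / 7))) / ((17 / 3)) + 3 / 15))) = 186862357 / 44980334000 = 0.00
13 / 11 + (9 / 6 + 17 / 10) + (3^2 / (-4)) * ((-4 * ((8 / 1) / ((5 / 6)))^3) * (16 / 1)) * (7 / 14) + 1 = 87596264 / 1375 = 63706.37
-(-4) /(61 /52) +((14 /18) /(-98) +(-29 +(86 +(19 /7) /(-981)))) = 2409563 /39894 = 60.40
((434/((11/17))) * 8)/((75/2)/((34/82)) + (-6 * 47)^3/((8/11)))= -0.00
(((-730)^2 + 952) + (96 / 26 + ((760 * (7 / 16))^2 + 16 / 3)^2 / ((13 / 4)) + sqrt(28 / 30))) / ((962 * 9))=sqrt(210) / 129870 + 1760486218585 / 4051944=434479.41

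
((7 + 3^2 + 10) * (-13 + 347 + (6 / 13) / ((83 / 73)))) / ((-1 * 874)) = -15688 / 1577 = -9.95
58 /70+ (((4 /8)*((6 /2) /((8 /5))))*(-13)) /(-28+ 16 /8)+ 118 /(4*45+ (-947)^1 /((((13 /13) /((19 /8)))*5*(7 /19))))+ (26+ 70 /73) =670654165543 /23830341920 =28.14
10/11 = 0.91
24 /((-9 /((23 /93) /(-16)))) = 23 /558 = 0.04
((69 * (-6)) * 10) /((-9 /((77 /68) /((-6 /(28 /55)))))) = -2254 /51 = -44.20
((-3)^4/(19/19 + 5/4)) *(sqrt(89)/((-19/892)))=-32112 *sqrt(89)/19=-15944.42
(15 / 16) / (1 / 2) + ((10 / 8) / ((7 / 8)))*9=825 / 56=14.73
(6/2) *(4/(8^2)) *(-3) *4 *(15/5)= -27/4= -6.75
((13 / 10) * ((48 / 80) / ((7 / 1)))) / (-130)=-3 / 3500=-0.00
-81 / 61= -1.33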